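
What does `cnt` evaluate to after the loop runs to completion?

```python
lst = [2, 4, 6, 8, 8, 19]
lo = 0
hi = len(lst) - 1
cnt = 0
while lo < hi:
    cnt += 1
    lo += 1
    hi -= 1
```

Let's trace through this code step by step.

Initialize: lst = [2, 4, 6, 8, 8, 19]
Initialize: lo = 0
Initialize: hi = 5
Initialize: cnt = 0
Entering loop: while lo < hi:
After iteration 1: lo = 1, hi = 4, cnt = 1
After iteration 2: lo = 2, hi = 3, cnt = 2
After iteration 3: lo = 3, hi = 2, cnt = 3
Loop ends.

Final answer: 3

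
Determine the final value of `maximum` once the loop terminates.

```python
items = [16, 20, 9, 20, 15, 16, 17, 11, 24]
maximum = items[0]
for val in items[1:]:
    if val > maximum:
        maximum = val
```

Let's trace through this code step by step.

Initialize: items = [16, 20, 9, 20, 15, 16, 17, 11, 24]
Initialize: maximum = 16
Entering loop: for val in items[1:]:
After iteration 1: val = 20, maximum = 20
After iteration 2: val = 9, maximum = 20
After iteration 3: val = 20, maximum = 20
After iteration 4: val = 15, maximum = 20
After iteration 5: val = 16, maximum = 20
After iteration 6: val = 17, maximum = 20
After iteration 7: val = 11, maximum = 20
After iteration 8: val = 24, maximum = 24
Loop ends.

Final answer: 24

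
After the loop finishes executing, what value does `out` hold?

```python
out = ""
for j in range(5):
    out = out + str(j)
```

Let's trace through this code step by step.

Initialize: out = ''
Entering loop: for j in range(5):
After iteration 1: j = 0, out = '0'
After iteration 2: j = 1, out = '01'
After iteration 3: j = 2, out = '012'
After iteration 4: j = 3, out = '0123'
After iteration 5: j = 4, out = '01234'
Loop ends.

Final answer: '01234'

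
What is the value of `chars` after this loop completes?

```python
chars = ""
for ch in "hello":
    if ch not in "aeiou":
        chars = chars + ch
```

Let's trace through this code step by step.

Initialize: chars = ''
Entering loop: for ch in "hello":
After iteration 1: ch = 'h', chars = 'h'
After iteration 2: ch = 'e', chars = 'h'
After iteration 3: ch = 'l', chars = 'hl'
After iteration 4: ch = 'l', chars = 'hll'
After iteration 5: ch = 'o', chars = 'hll'
Loop ends.

Final answer: 'hll'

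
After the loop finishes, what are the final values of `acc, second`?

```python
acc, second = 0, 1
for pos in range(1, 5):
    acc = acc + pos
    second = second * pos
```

Let's trace through this code step by step.

Initialize: acc = 0
Initialize: second = 1
Entering loop: for pos in range(1, 5):
After iteration 1: pos = 1, acc = 1, second = 1
After iteration 2: pos = 2, acc = 3, second = 2
After iteration 3: pos = 3, acc = 6, second = 6
After iteration 4: pos = 4, acc = 10, second = 24
Loop ends.

Final answer: 10, 24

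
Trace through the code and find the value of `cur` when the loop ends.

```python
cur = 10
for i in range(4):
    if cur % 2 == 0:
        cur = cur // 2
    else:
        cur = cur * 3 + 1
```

Let's trace through this code step by step.

Initialize: cur = 10
Entering loop: for i in range(4):
After iteration 1: i = 0, cur = 5
After iteration 2: i = 1, cur = 16
After iteration 3: i = 2, cur = 8
After iteration 4: i = 3, cur = 4
Loop ends.

Final answer: 4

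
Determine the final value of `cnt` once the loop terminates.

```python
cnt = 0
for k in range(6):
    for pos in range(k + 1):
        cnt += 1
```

Let's trace through this code step by step.

Initialize: cnt = 0
Entering loop: for k in range(6):
After iteration 1: k = 0, cnt = 1, pos = 0
After iteration 2: k = 1, cnt = 3, pos = 1
After iteration 3: k = 2, cnt = 6, pos = 2
After iteration 4: k = 3, cnt = 10, pos = 3
After iteration 5: k = 4, cnt = 15, pos = 4
After iteration 6: k = 5, cnt = 21, pos = 5
Loop ends.

Final answer: 21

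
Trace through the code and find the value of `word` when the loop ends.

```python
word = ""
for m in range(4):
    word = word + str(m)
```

Let's trace through this code step by step.

Initialize: word = ''
Entering loop: for m in range(4):
After iteration 1: m = 0, word = '0'
After iteration 2: m = 1, word = '01'
After iteration 3: m = 2, word = '012'
After iteration 4: m = 3, word = '0123'
Loop ends.

Final answer: '0123'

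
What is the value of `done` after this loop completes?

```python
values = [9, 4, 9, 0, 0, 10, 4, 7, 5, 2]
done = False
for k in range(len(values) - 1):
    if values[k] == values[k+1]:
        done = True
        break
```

Let's trace through this code step by step.

Initialize: values = [9, 4, 9, 0, 0, 10, 4, 7, 5, 2]
Initialize: done = False
Entering loop: for k in range(len(values) - 1):
After iteration 1: k = 0, done = False
After iteration 2: k = 1, done = False
After iteration 3: k = 2, done = False
After iteration 4: k = 3, done = True
Loop ends.

Final answer: True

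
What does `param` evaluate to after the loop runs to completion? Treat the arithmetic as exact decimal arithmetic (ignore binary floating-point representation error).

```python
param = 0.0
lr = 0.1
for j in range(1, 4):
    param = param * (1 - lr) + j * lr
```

Let's trace through this code step by step.

Initialize: param = 0.0
Initialize: lr = 0.1
Entering loop: for j in range(1, 4):
After iteration 1: j = 1, param = 0.1
After iteration 2: j = 2, param = 0.29
After iteration 3: j = 3, param = 0.561
Loop ends.

Final answer: 0.561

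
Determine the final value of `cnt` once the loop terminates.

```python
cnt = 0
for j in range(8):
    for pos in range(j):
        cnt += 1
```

Let's trace through this code step by step.

Initialize: cnt = 0
Entering loop: for j in range(8):
After iteration 1: j = 0, cnt = 0
After iteration 2: j = 1, cnt = 1, pos = 0
After iteration 3: j = 2, cnt = 3, pos = 1
After iteration 4: j = 3, cnt = 6, pos = 2
After iteration 5: j = 4, cnt = 10, pos = 3
After iteration 6: j = 5, cnt = 15, pos = 4
After iteration 7: j = 6, cnt = 21, pos = 5
After iteration 8: j = 7, cnt = 28, pos = 6
Loop ends.

Final answer: 28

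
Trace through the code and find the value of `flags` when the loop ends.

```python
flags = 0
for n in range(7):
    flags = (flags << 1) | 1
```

Let's trace through this code step by step.

Initialize: flags = 0
Entering loop: for n in range(7):
After iteration 1: n = 0, flags = 1
After iteration 2: n = 1, flags = 3
After iteration 3: n = 2, flags = 7
After iteration 4: n = 3, flags = 15
After iteration 5: n = 4, flags = 31
After iteration 6: n = 5, flags = 63
After iteration 7: n = 6, flags = 127
Loop ends.

Final answer: 127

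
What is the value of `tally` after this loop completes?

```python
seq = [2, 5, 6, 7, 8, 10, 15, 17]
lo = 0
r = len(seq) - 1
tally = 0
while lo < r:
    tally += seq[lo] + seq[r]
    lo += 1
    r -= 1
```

Let's trace through this code step by step.

Initialize: seq = [2, 5, 6, 7, 8, 10, 15, 17]
Initialize: lo = 0
Initialize: r = 7
Initialize: tally = 0
Entering loop: while lo < r:
After iteration 1: lo = 1, r = 6, tally = 19
After iteration 2: lo = 2, r = 5, tally = 39
After iteration 3: lo = 3, r = 4, tally = 55
After iteration 4: lo = 4, r = 3, tally = 70
Loop ends.

Final answer: 70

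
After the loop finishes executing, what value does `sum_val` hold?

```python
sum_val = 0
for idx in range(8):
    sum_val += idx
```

Let's trace through this code step by step.

Initialize: sum_val = 0
Entering loop: for idx in range(8):
After iteration 1: idx = 0, sum_val = 0
After iteration 2: idx = 1, sum_val = 1
After iteration 3: idx = 2, sum_val = 3
After iteration 4: idx = 3, sum_val = 6
After iteration 5: idx = 4, sum_val = 10
After iteration 6: idx = 5, sum_val = 15
After iteration 7: idx = 6, sum_val = 21
After iteration 8: idx = 7, sum_val = 28
Loop ends.

Final answer: 28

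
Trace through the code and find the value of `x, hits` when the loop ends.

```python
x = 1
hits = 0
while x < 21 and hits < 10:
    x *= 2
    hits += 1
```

Let's trace through this code step by step.

Initialize: x = 1
Initialize: hits = 0
Entering loop: while x < 21 and hits < 10:
After iteration 1: x = 2, hits = 1
After iteration 2: x = 4, hits = 2
After iteration 3: x = 8, hits = 3
After iteration 4: x = 16, hits = 4
After iteration 5: x = 32, hits = 5
Loop ends.

Final answer: 32, 5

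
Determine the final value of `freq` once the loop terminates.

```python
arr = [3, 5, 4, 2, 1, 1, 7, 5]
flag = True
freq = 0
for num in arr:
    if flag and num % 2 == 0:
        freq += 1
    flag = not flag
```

Let's trace through this code step by step.

Initialize: arr = [3, 5, 4, 2, 1, 1, 7, 5]
Initialize: flag = True
Initialize: freq = 0
Entering loop: for num in arr:
After iteration 1: num = 3, flag = False, freq = 0
After iteration 2: num = 5, flag = True, freq = 0
After iteration 3: num = 4, flag = False, freq = 1
After iteration 4: num = 2, flag = True, freq = 1
After iteration 5: num = 1, flag = False, freq = 1
After iteration 6: num = 1, flag = True, freq = 1
After iteration 7: num = 7, flag = False, freq = 1
After iteration 8: num = 5, flag = True, freq = 1
Loop ends.

Final answer: 1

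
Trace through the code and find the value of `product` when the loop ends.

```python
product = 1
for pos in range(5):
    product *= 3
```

Let's trace through this code step by step.

Initialize: product = 1
Entering loop: for pos in range(5):
After iteration 1: pos = 0, product = 3
After iteration 2: pos = 1, product = 9
After iteration 3: pos = 2, product = 27
After iteration 4: pos = 3, product = 81
After iteration 5: pos = 4, product = 243
Loop ends.

Final answer: 243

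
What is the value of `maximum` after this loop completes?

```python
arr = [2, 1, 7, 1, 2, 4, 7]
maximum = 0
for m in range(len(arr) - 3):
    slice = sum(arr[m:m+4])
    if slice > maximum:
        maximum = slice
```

Let's trace through this code step by step.

Initialize: arr = [2, 1, 7, 1, 2, 4, 7]
Initialize: maximum = 0
Entering loop: for m in range(len(arr) - 3):
After iteration 1: m = 0, maximum = 11, slice = 11
After iteration 2: m = 1, maximum = 11, slice = 11
After iteration 3: m = 2, maximum = 14, slice = 14
After iteration 4: m = 3, maximum = 14, slice = 14
Loop ends.

Final answer: 14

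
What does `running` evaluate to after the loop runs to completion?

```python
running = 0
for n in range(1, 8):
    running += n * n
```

Let's trace through this code step by step.

Initialize: running = 0
Entering loop: for n in range(1, 8):
After iteration 1: n = 1, running = 1
After iteration 2: n = 2, running = 5
After iteration 3: n = 3, running = 14
After iteration 4: n = 4, running = 30
After iteration 5: n = 5, running = 55
After iteration 6: n = 6, running = 91
After iteration 7: n = 7, running = 140
Loop ends.

Final answer: 140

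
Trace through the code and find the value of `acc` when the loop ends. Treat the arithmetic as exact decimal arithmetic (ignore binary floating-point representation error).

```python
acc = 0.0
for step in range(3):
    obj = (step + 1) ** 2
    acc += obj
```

Let's trace through this code step by step.

Initialize: acc = 0.0
Entering loop: for step in range(3):
After iteration 1: step = 0, acc = 1.0, obj = 1
After iteration 2: step = 1, acc = 5.0, obj = 4
After iteration 3: step = 2, acc = 14.0, obj = 9
Loop ends.

Final answer: 14.0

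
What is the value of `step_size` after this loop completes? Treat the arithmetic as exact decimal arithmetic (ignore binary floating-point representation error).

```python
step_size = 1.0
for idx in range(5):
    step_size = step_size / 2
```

Let's trace through this code step by step.

Initialize: step_size = 1.0
Entering loop: for idx in range(5):
After iteration 1: idx = 0, step_size = 0.5
After iteration 2: idx = 1, step_size = 0.25
After iteration 3: idx = 2, step_size = 0.125
After iteration 4: idx = 3, step_size = 0.0625
After iteration 5: idx = 4, step_size = 0.03125
Loop ends.

Final answer: 0.03125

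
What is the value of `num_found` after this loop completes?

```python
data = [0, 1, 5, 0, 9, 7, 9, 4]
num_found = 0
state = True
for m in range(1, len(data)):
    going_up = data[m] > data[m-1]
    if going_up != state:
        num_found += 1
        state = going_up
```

Let's trace through this code step by step.

Initialize: data = [0, 1, 5, 0, 9, 7, 9, 4]
Initialize: num_found = 0
Initialize: state = True
Entering loop: for m in range(1, len(data)):
After iteration 1: m = 1, num_found = 0, state = True, going_up = True
After iteration 2: m = 2, num_found = 0, state = True, going_up = True
After iteration 3: m = 3, num_found = 1, state = False, going_up = False
After iteration 4: m = 4, num_found = 2, state = True, going_up = True
After iteration 5: m = 5, num_found = 3, state = False, going_up = False
After iteration 6: m = 6, num_found = 4, state = True, going_up = True
After iteration 7: m = 7, num_found = 5, state = False, going_up = False
Loop ends.

Final answer: 5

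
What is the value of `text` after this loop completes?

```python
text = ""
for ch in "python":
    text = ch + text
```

Let's trace through this code step by step.

Initialize: text = ''
Entering loop: for ch in "python":
After iteration 1: ch = 'p', text = 'p'
After iteration 2: ch = 'y', text = 'yp'
After iteration 3: ch = 't', text = 'typ'
After iteration 4: ch = 'h', text = 'htyp'
After iteration 5: ch = 'o', text = 'ohtyp'
After iteration 6: ch = 'n', text = 'nohtyp'
Loop ends.

Final answer: 'nohtyp'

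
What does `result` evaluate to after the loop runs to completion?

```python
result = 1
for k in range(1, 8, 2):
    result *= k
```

Let's trace through this code step by step.

Initialize: result = 1
Entering loop: for k in range(1, 8, 2):
After iteration 1: k = 1, result = 1
After iteration 2: k = 3, result = 3
After iteration 3: k = 5, result = 15
After iteration 4: k = 7, result = 105
Loop ends.

Final answer: 105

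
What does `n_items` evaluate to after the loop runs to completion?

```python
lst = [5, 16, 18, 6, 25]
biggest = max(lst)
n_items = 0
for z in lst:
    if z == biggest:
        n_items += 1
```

Let's trace through this code step by step.

Initialize: lst = [5, 16, 18, 6, 25]
Initialize: biggest = 25
Initialize: n_items = 0
Entering loop: for z in lst:
After iteration 1: z = 5, n_items = 0
After iteration 2: z = 16, n_items = 0
After iteration 3: z = 18, n_items = 0
After iteration 4: z = 6, n_items = 0
After iteration 5: z = 25, n_items = 1
Loop ends.

Final answer: 1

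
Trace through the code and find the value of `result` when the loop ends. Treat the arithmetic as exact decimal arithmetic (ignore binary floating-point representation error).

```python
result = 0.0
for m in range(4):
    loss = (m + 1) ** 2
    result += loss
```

Let's trace through this code step by step.

Initialize: result = 0.0
Entering loop: for m in range(4):
After iteration 1: m = 0, result = 1.0, loss = 1
After iteration 2: m = 1, result = 5.0, loss = 4
After iteration 3: m = 2, result = 14.0, loss = 9
After iteration 4: m = 3, result = 30.0, loss = 16
Loop ends.

Final answer: 30.0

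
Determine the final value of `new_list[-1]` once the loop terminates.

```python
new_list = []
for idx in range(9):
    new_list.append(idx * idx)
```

Let's trace through this code step by step.

Initialize: new_list = []
Entering loop: for idx in range(9):
After iteration 1: idx = 0, new_list = [0]
After iteration 2: idx = 1, new_list = [0, 1]
After iteration 3: idx = 2, new_list = [0, 1, 4]
After iteration 4: idx = 3, new_list = [0, 1, 4, 9]
After iteration 5: idx = 4, new_list = [0, 1, 4, 9, 16]
After iteration 6: idx = 5, new_list = [0, 1, 4, 9, 16, 25]
After iteration 7: idx = 6, new_list = [0, 1, 4, 9, 16, 25, 36]
After iteration 8: idx = 7, new_list = [0, 1, 4, 9, 16, 25, 36, 49]
After iteration 9: idx = 8, new_list = [0, 1, 4, 9, 16, 25, 36, 49, 64]
Loop ends.
new_list[-1] = 64

Final answer: 64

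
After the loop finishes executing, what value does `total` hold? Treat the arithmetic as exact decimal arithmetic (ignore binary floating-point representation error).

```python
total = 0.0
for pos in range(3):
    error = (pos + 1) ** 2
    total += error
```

Let's trace through this code step by step.

Initialize: total = 0.0
Entering loop: for pos in range(3):
After iteration 1: pos = 0, total = 1.0, error = 1
After iteration 2: pos = 1, total = 5.0, error = 4
After iteration 3: pos = 2, total = 14.0, error = 9
Loop ends.

Final answer: 14.0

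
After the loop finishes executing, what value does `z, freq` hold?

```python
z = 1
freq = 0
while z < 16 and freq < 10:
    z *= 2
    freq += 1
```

Let's trace through this code step by step.

Initialize: z = 1
Initialize: freq = 0
Entering loop: while z < 16 and freq < 10:
After iteration 1: z = 2, freq = 1
After iteration 2: z = 4, freq = 2
After iteration 3: z = 8, freq = 3
After iteration 4: z = 16, freq = 4
Loop ends.

Final answer: 16, 4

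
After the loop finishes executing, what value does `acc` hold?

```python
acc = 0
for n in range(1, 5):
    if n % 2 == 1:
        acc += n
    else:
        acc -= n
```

Let's trace through this code step by step.

Initialize: acc = 0
Entering loop: for n in range(1, 5):
After iteration 1: n = 1, acc = 1
After iteration 2: n = 2, acc = -1
After iteration 3: n = 3, acc = 2
After iteration 4: n = 4, acc = -2
Loop ends.

Final answer: -2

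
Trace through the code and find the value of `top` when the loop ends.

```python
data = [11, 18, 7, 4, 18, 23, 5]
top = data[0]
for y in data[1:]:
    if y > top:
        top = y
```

Let's trace through this code step by step.

Initialize: data = [11, 18, 7, 4, 18, 23, 5]
Initialize: top = 11
Entering loop: for y in data[1:]:
After iteration 1: y = 18, top = 18
After iteration 2: y = 7, top = 18
After iteration 3: y = 4, top = 18
After iteration 4: y = 18, top = 18
After iteration 5: y = 23, top = 23
After iteration 6: y = 5, top = 23
Loop ends.

Final answer: 23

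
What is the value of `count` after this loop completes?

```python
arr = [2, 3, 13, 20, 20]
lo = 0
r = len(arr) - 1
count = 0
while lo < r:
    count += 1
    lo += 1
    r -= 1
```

Let's trace through this code step by step.

Initialize: arr = [2, 3, 13, 20, 20]
Initialize: lo = 0
Initialize: r = 4
Initialize: count = 0
Entering loop: while lo < r:
After iteration 1: lo = 1, r = 3, count = 1
After iteration 2: lo = 2, r = 2, count = 2
Loop ends.

Final answer: 2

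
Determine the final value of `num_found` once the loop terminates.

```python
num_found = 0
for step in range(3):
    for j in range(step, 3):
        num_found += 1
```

Let's trace through this code step by step.

Initialize: num_found = 0
Entering loop: for step in range(3):
After iteration 1: step = 0, num_found = 3
After iteration 2: step = 1, num_found = 5
After iteration 3: step = 2, num_found = 6
Loop ends.

Final answer: 6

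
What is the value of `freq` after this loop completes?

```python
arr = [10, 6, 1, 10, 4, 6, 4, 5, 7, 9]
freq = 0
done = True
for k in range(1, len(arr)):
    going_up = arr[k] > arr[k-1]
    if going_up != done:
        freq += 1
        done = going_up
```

Let's trace through this code step by step.

Initialize: arr = [10, 6, 1, 10, 4, 6, 4, 5, 7, 9]
Initialize: freq = 0
Initialize: done = True
Entering loop: for k in range(1, len(arr)):
After iteration 1: k = 1, freq = 1, done = False, going_up = False
After iteration 2: k = 2, freq = 1, done = False, going_up = False
After iteration 3: k = 3, freq = 2, done = True, going_up = True
After iteration 4: k = 4, freq = 3, done = False, going_up = False
After iteration 5: k = 5, freq = 4, done = True, going_up = True
After iteration 6: k = 6, freq = 5, done = False, going_up = False
After iteration 7: k = 7, freq = 6, done = True, going_up = True
After iteration 8: k = 8, freq = 6, done = True, going_up = True
After iteration 9: k = 9, freq = 6, done = True, going_up = True
Loop ends.

Final answer: 6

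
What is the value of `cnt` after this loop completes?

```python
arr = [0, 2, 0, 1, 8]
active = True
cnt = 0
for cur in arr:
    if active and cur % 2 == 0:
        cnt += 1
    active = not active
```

Let's trace through this code step by step.

Initialize: arr = [0, 2, 0, 1, 8]
Initialize: active = True
Initialize: cnt = 0
Entering loop: for cur in arr:
After iteration 1: cur = 0, active = False, cnt = 1
After iteration 2: cur = 2, active = True, cnt = 1
After iteration 3: cur = 0, active = False, cnt = 2
After iteration 4: cur = 1, active = True, cnt = 2
After iteration 5: cur = 8, active = False, cnt = 3
Loop ends.

Final answer: 3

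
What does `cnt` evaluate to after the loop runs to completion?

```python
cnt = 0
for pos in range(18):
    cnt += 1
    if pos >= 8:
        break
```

Let's trace through this code step by step.

Initialize: cnt = 0
Entering loop: for pos in range(18):
After iteration 1: pos = 0, cnt = 1
After iteration 2: pos = 1, cnt = 2
After iteration 3: pos = 2, cnt = 3
After iteration 4: pos = 3, cnt = 4
After iteration 5: pos = 4, cnt = 5
After iteration 6: pos = 5, cnt = 6
After iteration 7: pos = 6, cnt = 7
After iteration 8: pos = 7, cnt = 8
After iteration 9: pos = 8, cnt = 9
Loop ends.

Final answer: 9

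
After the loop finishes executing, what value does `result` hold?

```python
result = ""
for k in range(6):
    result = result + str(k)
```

Let's trace through this code step by step.

Initialize: result = ''
Entering loop: for k in range(6):
After iteration 1: k = 0, result = '0'
After iteration 2: k = 1, result = '01'
After iteration 3: k = 2, result = '012'
After iteration 4: k = 3, result = '0123'
After iteration 5: k = 4, result = '01234'
After iteration 6: k = 5, result = '012345'
Loop ends.

Final answer: '012345'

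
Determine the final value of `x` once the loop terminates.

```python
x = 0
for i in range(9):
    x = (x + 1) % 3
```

Let's trace through this code step by step.

Initialize: x = 0
Entering loop: for i in range(9):
After iteration 1: i = 0, x = 1
After iteration 2: i = 1, x = 2
After iteration 3: i = 2, x = 0
After iteration 4: i = 3, x = 1
After iteration 5: i = 4, x = 2
After iteration 6: i = 5, x = 0
After iteration 7: i = 6, x = 1
After iteration 8: i = 7, x = 2
After iteration 9: i = 8, x = 0
Loop ends.

Final answer: 0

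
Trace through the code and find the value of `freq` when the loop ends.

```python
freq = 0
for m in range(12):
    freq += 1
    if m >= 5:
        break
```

Let's trace through this code step by step.

Initialize: freq = 0
Entering loop: for m in range(12):
After iteration 1: m = 0, freq = 1
After iteration 2: m = 1, freq = 2
After iteration 3: m = 2, freq = 3
After iteration 4: m = 3, freq = 4
After iteration 5: m = 4, freq = 5
After iteration 6: m = 5, freq = 6
Loop ends.

Final answer: 6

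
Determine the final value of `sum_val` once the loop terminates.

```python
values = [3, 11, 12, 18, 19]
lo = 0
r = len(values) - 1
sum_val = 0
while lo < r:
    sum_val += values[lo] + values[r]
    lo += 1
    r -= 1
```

Let's trace through this code step by step.

Initialize: values = [3, 11, 12, 18, 19]
Initialize: lo = 0
Initialize: r = 4
Initialize: sum_val = 0
Entering loop: while lo < r:
After iteration 1: lo = 1, r = 3, sum_val = 22
After iteration 2: lo = 2, r = 2, sum_val = 51
Loop ends.

Final answer: 51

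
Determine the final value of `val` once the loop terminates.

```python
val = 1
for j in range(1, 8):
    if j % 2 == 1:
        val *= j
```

Let's trace through this code step by step.

Initialize: val = 1
Entering loop: for j in range(1, 8):
After iteration 1: j = 1, val = 1
After iteration 2: j = 2, val = 1
After iteration 3: j = 3, val = 3
After iteration 4: j = 4, val = 3
After iteration 5: j = 5, val = 15
After iteration 6: j = 6, val = 15
After iteration 7: j = 7, val = 105
Loop ends.

Final answer: 105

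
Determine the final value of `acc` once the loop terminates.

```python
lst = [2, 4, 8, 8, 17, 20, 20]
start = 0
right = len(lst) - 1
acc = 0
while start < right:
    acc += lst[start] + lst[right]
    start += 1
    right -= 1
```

Let's trace through this code step by step.

Initialize: lst = [2, 4, 8, 8, 17, 20, 20]
Initialize: start = 0
Initialize: right = 6
Initialize: acc = 0
Entering loop: while start < right:
After iteration 1: start = 1, right = 5, acc = 22
After iteration 2: start = 2, right = 4, acc = 46
After iteration 3: start = 3, right = 3, acc = 71
Loop ends.

Final answer: 71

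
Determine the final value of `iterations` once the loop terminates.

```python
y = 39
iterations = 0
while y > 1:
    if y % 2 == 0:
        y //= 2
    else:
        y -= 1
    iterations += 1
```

Let's trace through this code step by step.

Initialize: y = 39
Initialize: iterations = 0
Entering loop: while y > 1:
After iteration 1: y = 38, iterations = 1
After iteration 2: y = 19, iterations = 2
After iteration 3: y = 18, iterations = 3
After iteration 4: y = 9, iterations = 4
After iteration 5: y = 8, iterations = 5
After iteration 6: y = 4, iterations = 6
After iteration 7: y = 2, iterations = 7
After iteration 8: y = 1, iterations = 8
Loop ends.

Final answer: 8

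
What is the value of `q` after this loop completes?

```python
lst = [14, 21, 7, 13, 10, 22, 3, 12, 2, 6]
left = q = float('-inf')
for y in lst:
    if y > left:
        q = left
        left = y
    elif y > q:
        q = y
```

Let's trace through this code step by step.

Initialize: lst = [14, 21, 7, 13, 10, 22, 3, 12, 2, 6]
Initialize: left = -inf
Initialize: q = -inf
Entering loop: for y in lst:
After iteration 1: y = 14, left = 14, q = -inf
After iteration 2: y = 21, left = 21, q = 14
After iteration 3: y = 7, left = 21, q = 14
After iteration 4: y = 13, left = 21, q = 14
After iteration 5: y = 10, left = 21, q = 14
After iteration 6: y = 22, left = 22, q = 21
After iteration 7: y = 3, left = 22, q = 21
After iteration 8: y = 12, left = 22, q = 21
After iteration 9: y = 2, left = 22, q = 21
After iteration 10: y = 6, left = 22, q = 21
Loop ends.

Final answer: 21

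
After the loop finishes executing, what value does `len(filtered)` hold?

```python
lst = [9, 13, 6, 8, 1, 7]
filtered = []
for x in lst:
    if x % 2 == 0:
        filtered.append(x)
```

Let's trace through this code step by step.

Initialize: lst = [9, 13, 6, 8, 1, 7]
Initialize: filtered = []
Entering loop: for x in lst:
After iteration 1: x = 9, filtered = []
After iteration 2: x = 13, filtered = []
After iteration 3: x = 6, filtered = [6]
After iteration 4: x = 8, filtered = [6, 8]
After iteration 5: x = 1, filtered = [6, 8]
After iteration 6: x = 7, filtered = [6, 8]
Loop ends.
len(filtered) = 2

Final answer: 2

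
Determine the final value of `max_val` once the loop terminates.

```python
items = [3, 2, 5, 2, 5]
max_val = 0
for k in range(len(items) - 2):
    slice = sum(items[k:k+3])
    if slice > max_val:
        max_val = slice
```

Let's trace through this code step by step.

Initialize: items = [3, 2, 5, 2, 5]
Initialize: max_val = 0
Entering loop: for k in range(len(items) - 2):
After iteration 1: k = 0, max_val = 10, slice = 10
After iteration 2: k = 1, max_val = 10, slice = 9
After iteration 3: k = 2, max_val = 12, slice = 12
Loop ends.

Final answer: 12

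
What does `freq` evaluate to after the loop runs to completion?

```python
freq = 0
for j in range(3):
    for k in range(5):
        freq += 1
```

Let's trace through this code step by step.

Initialize: freq = 0
Entering loop: for j in range(3):
After iteration 1: j = 0, freq = 5
After iteration 2: j = 1, freq = 10
After iteration 3: j = 2, freq = 15
Loop ends.

Final answer: 15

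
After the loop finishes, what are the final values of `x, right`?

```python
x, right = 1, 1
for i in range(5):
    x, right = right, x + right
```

Let's trace through this code step by step.

Initialize: x = 1
Initialize: right = 1
Entering loop: for i in range(5):
After iteration 1: i = 0, x = 1, right = 2
After iteration 2: i = 1, x = 2, right = 3
After iteration 3: i = 2, x = 3, right = 5
After iteration 4: i = 3, x = 5, right = 8
After iteration 5: i = 4, x = 8, right = 13
Loop ends.

Final answer: 8, 13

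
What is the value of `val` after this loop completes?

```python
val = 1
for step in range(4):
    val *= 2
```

Let's trace through this code step by step.

Initialize: val = 1
Entering loop: for step in range(4):
After iteration 1: step = 0, val = 2
After iteration 2: step = 1, val = 4
After iteration 3: step = 2, val = 8
After iteration 4: step = 3, val = 16
Loop ends.

Final answer: 16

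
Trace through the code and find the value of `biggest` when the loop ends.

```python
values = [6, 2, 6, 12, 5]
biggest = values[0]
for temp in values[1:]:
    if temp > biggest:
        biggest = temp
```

Let's trace through this code step by step.

Initialize: values = [6, 2, 6, 12, 5]
Initialize: biggest = 6
Entering loop: for temp in values[1:]:
After iteration 1: temp = 2, biggest = 6
After iteration 2: temp = 6, biggest = 6
After iteration 3: temp = 12, biggest = 12
After iteration 4: temp = 5, biggest = 12
Loop ends.

Final answer: 12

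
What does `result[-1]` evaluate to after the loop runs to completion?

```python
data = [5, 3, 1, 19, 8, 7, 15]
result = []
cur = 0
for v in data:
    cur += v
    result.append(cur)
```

Let's trace through this code step by step.

Initialize: data = [5, 3, 1, 19, 8, 7, 15]
Initialize: result = []
Initialize: cur = 0
Entering loop: for v in data:
After iteration 1: v = 5, result = [5], cur = 5
After iteration 2: v = 3, result = [5, 8], cur = 8
After iteration 3: v = 1, result = [5, 8, 9], cur = 9
After iteration 4: v = 19, result = [5, 8, 9, 28], cur = 28
After iteration 5: v = 8, result = [5, 8, 9, 28, 36], cur = 36
After iteration 6: v = 7, result = [5, 8, 9, 28, 36, 43], cur = 43
After iteration 7: v = 15, result = [5, 8, 9, 28, 36, 43, 58], cur = 58
Loop ends.
result[-1] = 58

Final answer: 58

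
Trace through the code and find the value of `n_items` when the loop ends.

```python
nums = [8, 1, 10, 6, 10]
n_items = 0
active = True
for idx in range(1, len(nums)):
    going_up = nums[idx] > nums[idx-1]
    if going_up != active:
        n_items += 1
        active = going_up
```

Let's trace through this code step by step.

Initialize: nums = [8, 1, 10, 6, 10]
Initialize: n_items = 0
Initialize: active = True
Entering loop: for idx in range(1, len(nums)):
After iteration 1: idx = 1, n_items = 1, active = False, going_up = False
After iteration 2: idx = 2, n_items = 2, active = True, going_up = True
After iteration 3: idx = 3, n_items = 3, active = False, going_up = False
After iteration 4: idx = 4, n_items = 4, active = True, going_up = True
Loop ends.

Final answer: 4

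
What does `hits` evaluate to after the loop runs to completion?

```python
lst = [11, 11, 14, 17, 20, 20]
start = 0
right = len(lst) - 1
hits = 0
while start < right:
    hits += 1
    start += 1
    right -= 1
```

Let's trace through this code step by step.

Initialize: lst = [11, 11, 14, 17, 20, 20]
Initialize: start = 0
Initialize: right = 5
Initialize: hits = 0
Entering loop: while start < right:
After iteration 1: start = 1, right = 4, hits = 1
After iteration 2: start = 2, right = 3, hits = 2
After iteration 3: start = 3, right = 2, hits = 3
Loop ends.

Final answer: 3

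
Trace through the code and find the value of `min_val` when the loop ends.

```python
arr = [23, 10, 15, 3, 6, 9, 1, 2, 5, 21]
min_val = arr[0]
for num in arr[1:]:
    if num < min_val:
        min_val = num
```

Let's trace through this code step by step.

Initialize: arr = [23, 10, 15, 3, 6, 9, 1, 2, 5, 21]
Initialize: min_val = 23
Entering loop: for num in arr[1:]:
After iteration 1: num = 10, min_val = 10
After iteration 2: num = 15, min_val = 10
After iteration 3: num = 3, min_val = 3
After iteration 4: num = 6, min_val = 3
After iteration 5: num = 9, min_val = 3
After iteration 6: num = 1, min_val = 1
After iteration 7: num = 2, min_val = 1
After iteration 8: num = 5, min_val = 1
After iteration 9: num = 21, min_val = 1
Loop ends.

Final answer: 1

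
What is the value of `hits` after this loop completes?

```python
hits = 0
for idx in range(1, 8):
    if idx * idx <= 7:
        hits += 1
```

Let's trace through this code step by step.

Initialize: hits = 0
Entering loop: for idx in range(1, 8):
After iteration 1: idx = 1, hits = 1
After iteration 2: idx = 2, hits = 2
After iteration 3: idx = 3, hits = 2
After iteration 4: idx = 4, hits = 2
After iteration 5: idx = 5, hits = 2
After iteration 6: idx = 6, hits = 2
After iteration 7: idx = 7, hits = 2
Loop ends.

Final answer: 2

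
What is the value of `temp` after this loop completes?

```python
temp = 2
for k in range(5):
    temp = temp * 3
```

Let's trace through this code step by step.

Initialize: temp = 2
Entering loop: for k in range(5):
After iteration 1: k = 0, temp = 6
After iteration 2: k = 1, temp = 18
After iteration 3: k = 2, temp = 54
After iteration 4: k = 3, temp = 162
After iteration 5: k = 4, temp = 486
Loop ends.

Final answer: 486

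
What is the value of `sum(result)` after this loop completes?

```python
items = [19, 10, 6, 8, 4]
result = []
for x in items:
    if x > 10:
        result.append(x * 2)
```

Let's trace through this code step by step.

Initialize: items = [19, 10, 6, 8, 4]
Initialize: result = []
Entering loop: for x in items:
After iteration 1: x = 19, result = [38]
After iteration 2: x = 10, result = [38]
After iteration 3: x = 6, result = [38]
After iteration 4: x = 8, result = [38]
After iteration 5: x = 4, result = [38]
Loop ends.
sum(result) = 38

Final answer: 38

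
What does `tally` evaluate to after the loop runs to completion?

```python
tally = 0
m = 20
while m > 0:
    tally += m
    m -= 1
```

Let's trace through this code step by step.

Initialize: tally = 0
Initialize: m = 20
Entering loop: while m > 0:
After iteration 1: tally = 20, m = 19
After iteration 2: tally = 39, m = 18
After iteration 3: tally = 57, m = 17
After iteration 4: tally = 74, m = 16
After iteration 5: tally = 90, m = 15
After iteration 6: tally = 105, m = 14
After iteration 7: tally = 119, m = 13
After iteration 8: tally = 132, m = 12
After iteration 9: tally = 144, m = 11
After iteration 10: tally = 155, m = 10
After iteration 11: tally = 165, m = 9
After iteration 12: tally = 174, m = 8
After iteration 13: tally = 182, m = 7
After iteration 14: tally = 189, m = 6
After iteration 15: tally = 195, m = 5
After iteration 16: tally = 200, m = 4
After iteration 17: tally = 204, m = 3
After iteration 18: tally = 207, m = 2
After iteration 19: tally = 209, m = 1
After iteration 20: tally = 210, m = 0
Loop ends.

Final answer: 210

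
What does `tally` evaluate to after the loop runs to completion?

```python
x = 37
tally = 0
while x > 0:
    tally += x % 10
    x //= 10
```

Let's trace through this code step by step.

Initialize: x = 37
Initialize: tally = 0
Entering loop: while x > 0:
After iteration 1: x = 3, tally = 7
After iteration 2: x = 0, tally = 10
Loop ends.

Final answer: 10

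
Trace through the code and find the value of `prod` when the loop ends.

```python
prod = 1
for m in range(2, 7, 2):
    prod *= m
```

Let's trace through this code step by step.

Initialize: prod = 1
Entering loop: for m in range(2, 7, 2):
After iteration 1: m = 2, prod = 2
After iteration 2: m = 4, prod = 8
After iteration 3: m = 6, prod = 48
Loop ends.

Final answer: 48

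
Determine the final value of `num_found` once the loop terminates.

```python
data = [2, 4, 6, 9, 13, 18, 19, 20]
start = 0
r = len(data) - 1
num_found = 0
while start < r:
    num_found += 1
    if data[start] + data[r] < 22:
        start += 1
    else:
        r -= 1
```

Let's trace through this code step by step.

Initialize: data = [2, 4, 6, 9, 13, 18, 19, 20]
Initialize: start = 0
Initialize: r = 7
Initialize: num_found = 0
Entering loop: while start < r:
After iteration 1: start = 0, r = 6, num_found = 1
After iteration 2: start = 1, r = 6, num_found = 2
After iteration 3: start = 1, r = 5, num_found = 3
After iteration 4: start = 1, r = 4, num_found = 4
After iteration 5: start = 2, r = 4, num_found = 5
After iteration 6: start = 3, r = 4, num_found = 6
After iteration 7: start = 3, r = 3, num_found = 7
Loop ends.

Final answer: 7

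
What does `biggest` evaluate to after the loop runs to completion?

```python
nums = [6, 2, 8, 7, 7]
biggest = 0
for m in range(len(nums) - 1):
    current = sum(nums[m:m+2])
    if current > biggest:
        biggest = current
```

Let's trace through this code step by step.

Initialize: nums = [6, 2, 8, 7, 7]
Initialize: biggest = 0
Entering loop: for m in range(len(nums) - 1):
After iteration 1: m = 0, biggest = 8, current = 8
After iteration 2: m = 1, biggest = 10, current = 10
After iteration 3: m = 2, biggest = 15, current = 15
After iteration 4: m = 3, biggest = 15, current = 14
Loop ends.

Final answer: 15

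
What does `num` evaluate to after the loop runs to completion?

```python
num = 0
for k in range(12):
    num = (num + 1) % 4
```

Let's trace through this code step by step.

Initialize: num = 0
Entering loop: for k in range(12):
After iteration 1: k = 0, num = 1
After iteration 2: k = 1, num = 2
After iteration 3: k = 2, num = 3
After iteration 4: k = 3, num = 0
After iteration 5: k = 4, num = 1
After iteration 6: k = 5, num = 2
After iteration 7: k = 6, num = 3
After iteration 8: k = 7, num = 0
After iteration 9: k = 8, num = 1
After iteration 10: k = 9, num = 2
After iteration 11: k = 10, num = 3
After iteration 12: k = 11, num = 0
Loop ends.

Final answer: 0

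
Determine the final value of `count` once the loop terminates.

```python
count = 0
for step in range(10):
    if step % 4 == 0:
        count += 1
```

Let's trace through this code step by step.

Initialize: count = 0
Entering loop: for step in range(10):
After iteration 1: step = 0, count = 1
After iteration 2: step = 1, count = 1
After iteration 3: step = 2, count = 1
After iteration 4: step = 3, count = 1
After iteration 5: step = 4, count = 2
After iteration 6: step = 5, count = 2
After iteration 7: step = 6, count = 2
After iteration 8: step = 7, count = 2
After iteration 9: step = 8, count = 3
After iteration 10: step = 9, count = 3
Loop ends.

Final answer: 3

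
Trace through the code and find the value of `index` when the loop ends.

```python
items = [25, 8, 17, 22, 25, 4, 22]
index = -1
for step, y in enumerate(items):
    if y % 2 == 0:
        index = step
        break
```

Let's trace through this code step by step.

Initialize: items = [25, 8, 17, 22, 25, 4, 22]
Initialize: index = -1
Entering loop: for step, y in enumerate(items):
After iteration 1: step = 0, y = 25, index = -1
After iteration 2: step = 1, y = 8, index = 1
Loop ends.

Final answer: 1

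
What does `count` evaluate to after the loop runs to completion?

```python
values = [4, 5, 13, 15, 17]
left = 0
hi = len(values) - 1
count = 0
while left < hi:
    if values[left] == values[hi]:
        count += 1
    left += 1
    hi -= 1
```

Let's trace through this code step by step.

Initialize: values = [4, 5, 13, 15, 17]
Initialize: left = 0
Initialize: hi = 4
Initialize: count = 0
Entering loop: while left < hi:
After iteration 1: left = 1, hi = 3, count = 0
After iteration 2: left = 2, hi = 2, count = 0
Loop ends.

Final answer: 0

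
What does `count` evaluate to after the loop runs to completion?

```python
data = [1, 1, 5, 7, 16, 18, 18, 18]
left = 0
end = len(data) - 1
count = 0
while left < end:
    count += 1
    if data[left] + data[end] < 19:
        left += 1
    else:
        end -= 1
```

Let's trace through this code step by step.

Initialize: data = [1, 1, 5, 7, 16, 18, 18, 18]
Initialize: left = 0
Initialize: end = 7
Initialize: count = 0
Entering loop: while left < end:
After iteration 1: left = 0, end = 6, count = 1
After iteration 2: left = 0, end = 5, count = 2
After iteration 3: left = 0, end = 4, count = 3
After iteration 4: left = 1, end = 4, count = 4
After iteration 5: left = 2, end = 4, count = 5
After iteration 6: left = 2, end = 3, count = 6
After iteration 7: left = 3, end = 3, count = 7
Loop ends.

Final answer: 7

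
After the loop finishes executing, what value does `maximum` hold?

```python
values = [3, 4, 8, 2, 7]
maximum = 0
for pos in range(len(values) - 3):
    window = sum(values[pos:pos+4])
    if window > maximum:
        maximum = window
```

Let's trace through this code step by step.

Initialize: values = [3, 4, 8, 2, 7]
Initialize: maximum = 0
Entering loop: for pos in range(len(values) - 3):
After iteration 1: pos = 0, maximum = 17, window = 17
After iteration 2: pos = 1, maximum = 21, window = 21
Loop ends.

Final answer: 21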